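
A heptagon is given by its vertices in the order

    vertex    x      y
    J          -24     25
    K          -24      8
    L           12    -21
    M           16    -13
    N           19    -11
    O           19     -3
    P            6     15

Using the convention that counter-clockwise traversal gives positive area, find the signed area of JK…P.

1016

J→K: (-24)(8) − (-24)(25) = 408
K→L: (-24)(-21) − (12)(8) = 408
L→M: (12)(-13) − (16)(-21) = 180
M→N: (16)(-11) − (19)(-13) = 71
N→O: (19)(-3) − (19)(-11) = 152
O→P: (19)(15) − (6)(-3) = 303
P→J: (6)(25) − (-24)(15) = 510
Σ = 2032
Signed area = Σ/2 = 1016 (positive ⇒ counter-clockwise traversal).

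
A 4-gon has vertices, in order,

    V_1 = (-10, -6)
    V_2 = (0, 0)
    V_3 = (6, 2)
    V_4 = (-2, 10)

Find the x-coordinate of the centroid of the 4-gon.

Apply Gauss's area formula. First the cross-terms c_i = x_i·y_{i+1} − x_{i+1}·y_i:
  0, 0, 64, 112  ⇒  2A = 176, A = 88.
Then Σ (x_i + x_{i+1})·c_i = -1088, so x̄ = -1088 / (6·88) = -68/33.

-68/33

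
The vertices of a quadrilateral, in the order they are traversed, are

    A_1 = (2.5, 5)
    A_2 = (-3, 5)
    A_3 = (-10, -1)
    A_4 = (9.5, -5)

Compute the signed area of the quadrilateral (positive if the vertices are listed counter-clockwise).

Apply the surveyor's formula: 2A = Σ (x_i·y_{i+1} − x_{i+1}·y_i), indices taken mod 4.
Σ = (27.5) + (53) + (59.5) + (60) = 200
Signed area = Σ/2 = 100 (positive ⇒ counter-clockwise traversal).

100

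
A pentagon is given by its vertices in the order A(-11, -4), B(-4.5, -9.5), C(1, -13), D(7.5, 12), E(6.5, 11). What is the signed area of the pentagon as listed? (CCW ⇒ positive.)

181.75

Apply Gauss's area formula: 2A = Σ (x_i·y_{i+1} − x_{i+1}·y_i), indices taken mod 5.
Σ = (86.5) + (68) + (109.5) + (4.5) + (95) = 363.5
Signed area = Σ/2 = 181.75 (positive ⇒ counter-clockwise traversal).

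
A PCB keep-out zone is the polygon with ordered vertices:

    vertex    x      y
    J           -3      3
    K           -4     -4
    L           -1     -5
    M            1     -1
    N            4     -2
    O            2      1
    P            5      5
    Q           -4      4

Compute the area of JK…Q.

J→K: (-3)(-4) − (-4)(3) = 24
K→L: (-4)(-5) − (-1)(-4) = 16
L→M: (-1)(-1) − (1)(-5) = 6
M→N: (1)(-2) − (4)(-1) = 2
N→O: (4)(1) − (2)(-2) = 8
O→P: (2)(5) − (5)(1) = 5
P→Q: (5)(4) − (-4)(5) = 40
Q→J: (-4)(3) − (-3)(4) = 0
Σ = 101
Area = |Σ|/2 = 50.5.

50.5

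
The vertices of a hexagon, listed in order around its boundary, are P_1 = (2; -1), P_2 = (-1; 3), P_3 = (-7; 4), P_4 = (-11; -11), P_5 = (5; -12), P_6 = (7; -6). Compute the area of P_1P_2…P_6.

194.5

Cross-terms: 5, 17, 121, 187, 54, 5  ⇒  Σ = 389
Area = |Σ|/2 = 194.5.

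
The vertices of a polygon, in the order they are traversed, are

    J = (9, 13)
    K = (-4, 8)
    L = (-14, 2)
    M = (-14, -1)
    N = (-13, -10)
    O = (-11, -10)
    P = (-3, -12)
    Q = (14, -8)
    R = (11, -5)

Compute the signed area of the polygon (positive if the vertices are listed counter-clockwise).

Apply the shoelace formula: 2A = Σ (x_i·y_{i+1} − x_{i+1}·y_i), indices taken mod 9.
Σ = (124) + (104) + (42) + (127) + (20) + (102) + (192) + (18) + (188) = 917
Signed area = Σ/2 = 458.5 (positive ⇒ counter-clockwise traversal).

458.5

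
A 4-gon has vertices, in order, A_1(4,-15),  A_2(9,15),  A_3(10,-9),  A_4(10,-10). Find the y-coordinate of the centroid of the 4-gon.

-259/78

Apply the shoelace formula. First the cross-terms c_i = x_i·y_{i+1} − x_{i+1}·y_i:
  195, -231, -10, -110  ⇒  2A = -156, A = -78.
Then Σ (y_i + y_{i+1})·c_i = 1554, so ȳ = 1554 / (6·(-78)) = -259/78.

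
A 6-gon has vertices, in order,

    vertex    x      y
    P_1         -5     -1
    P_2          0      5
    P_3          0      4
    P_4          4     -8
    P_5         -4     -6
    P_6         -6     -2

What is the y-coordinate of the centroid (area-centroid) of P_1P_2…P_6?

-328/129

Apply Gauss's area formula. First the cross-terms c_i = x_i·y_{i+1} − x_{i+1}·y_i:
  -25, 0, -16, -56, -28, -4  ⇒  2A = -129, A = -64.5.
Then Σ (y_i + y_{i+1})·c_i = 984, so ȳ = 984 / (6·(-64.5)) = -328/129.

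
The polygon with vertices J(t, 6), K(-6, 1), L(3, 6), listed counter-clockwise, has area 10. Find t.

-1

The doubled signed area Σ (x_i y_{i+1} − x_{i+1} y_i) is linear in t.
With t=0 it equals 15; the coefficient of t is -5 (from the two edges through J).
So -5·t + 15 = 2·10 = 20 ⇒ t = -1.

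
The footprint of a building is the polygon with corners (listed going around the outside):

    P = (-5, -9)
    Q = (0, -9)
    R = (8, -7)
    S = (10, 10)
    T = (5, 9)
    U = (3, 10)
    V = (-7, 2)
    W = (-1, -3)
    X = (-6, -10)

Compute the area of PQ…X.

212.5

Apply the shoelace (surveyor's) formula: 2A = Σ (x_i·y_{i+1} − x_{i+1}·y_i), indices taken mod 9.
Σ = (45) + (72) + (150) + (40) + (23) + (76) + (23) + (-8) + (4) = 425
Area = |Σ|/2 = 212.5.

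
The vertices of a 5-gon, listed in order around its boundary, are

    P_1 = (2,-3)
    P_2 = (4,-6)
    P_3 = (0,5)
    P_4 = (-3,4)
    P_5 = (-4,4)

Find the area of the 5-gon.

21.5

Apply Gauss's area formula: 2A = Σ (x_i·y_{i+1} − x_{i+1}·y_i), indices taken mod 5.
Σ = (0) + (20) + (15) + (4) + (4) = 43
Area = |Σ|/2 = 21.5.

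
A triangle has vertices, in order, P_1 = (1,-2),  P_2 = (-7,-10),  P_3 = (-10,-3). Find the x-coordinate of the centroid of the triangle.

Apply the shoelace formula. First the cross-terms c_i = x_i·y_{i+1} − x_{i+1}·y_i:
  -24, -79, 23  ⇒  2A = -80, A = -40.
Then Σ (x_i + x_{i+1})·c_i = 1280, so x̄ = 1280 / (6·(-40)) = -16/3.

-16/3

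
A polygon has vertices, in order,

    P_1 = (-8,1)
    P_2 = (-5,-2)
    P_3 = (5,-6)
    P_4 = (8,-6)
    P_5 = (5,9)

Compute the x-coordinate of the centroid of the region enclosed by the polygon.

Apply the surveyor's formula. First the cross-terms c_i = x_i·y_{i+1} − x_{i+1}·y_i:
  21, 40, 18, 102, 77  ⇒  2A = 258, A = 129.
Then Σ (x_i + x_{i+1})·c_i = 1056, so x̄ = 1056 / (6·129) = 176/129.

176/129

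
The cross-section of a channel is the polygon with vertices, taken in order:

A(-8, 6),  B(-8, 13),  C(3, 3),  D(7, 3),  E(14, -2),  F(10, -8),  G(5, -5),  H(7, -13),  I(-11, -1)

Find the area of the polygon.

271.5

Apply the shoelace (surveyor's) formula: 2A = Σ (x_i·y_{i+1} − x_{i+1}·y_i), indices taken mod 9.
A→B: (-8)(13) − (-8)(6) = -56
B→C: (-8)(3) − (3)(13) = -63
C→D: (3)(3) − (7)(3) = -12
D→E: (7)(-2) − (14)(3) = -56
E→F: (14)(-8) − (10)(-2) = -92
F→G: (10)(-5) − (5)(-8) = -10
G→H: (5)(-13) − (7)(-5) = -30
H→I: (7)(-1) − (-11)(-13) = -150
I→A: (-11)(6) − (-8)(-1) = -74
Σ = -543
Area = |Σ|/2 = 271.5.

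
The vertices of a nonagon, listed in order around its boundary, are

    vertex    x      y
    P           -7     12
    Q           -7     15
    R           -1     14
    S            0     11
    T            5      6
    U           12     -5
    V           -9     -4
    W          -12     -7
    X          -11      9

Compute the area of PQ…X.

299.5

Apply the surveyor's formula: 2A = Σ (x_i·y_{i+1} − x_{i+1}·y_i), indices taken mod 9.
Cross-terms: -21, -83, -11, -55, -97, -93, 15, -185, -69  ⇒  Σ = -599
Area = |Σ|/2 = 299.5.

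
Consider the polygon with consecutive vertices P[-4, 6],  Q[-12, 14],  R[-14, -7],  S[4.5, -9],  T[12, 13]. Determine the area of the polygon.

372

Apply the shoelace formula: 2A = Σ (x_i·y_{i+1} − x_{i+1}·y_i), indices taken mod 5.
Cross-terms: 16, 280, 157.5, 166.5, 124  ⇒  Σ = 744
Area = |Σ|/2 = 372.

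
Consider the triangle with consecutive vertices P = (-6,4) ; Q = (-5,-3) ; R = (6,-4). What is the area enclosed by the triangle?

Apply the shoelace (surveyor's) formula: 2A = Σ (x_i·y_{i+1} − x_{i+1}·y_i), indices taken mod 3.
Σ = (38) + (38) + (0) = 76
Area = |Σ|/2 = 38.

38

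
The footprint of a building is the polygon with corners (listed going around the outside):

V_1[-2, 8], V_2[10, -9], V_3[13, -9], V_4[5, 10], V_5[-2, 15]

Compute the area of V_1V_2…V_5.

Apply the shoelace formula: 2A = Σ (x_i·y_{i+1} − x_{i+1}·y_i), indices taken mod 5.
Σ = (-62) + (27) + (175) + (95) + (14) = 249
Area = |Σ|/2 = 124.5.

124.5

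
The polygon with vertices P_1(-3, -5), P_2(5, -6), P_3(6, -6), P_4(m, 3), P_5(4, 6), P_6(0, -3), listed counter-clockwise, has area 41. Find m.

4

Write out the shoelace sum; only the two edges meeting at P_4 involve m:
2·Area = [(6·3 − m·(-6)) + (m·6 − 4·3)] + 28
       = 12·m + 34 = 82
⇒ m = 4.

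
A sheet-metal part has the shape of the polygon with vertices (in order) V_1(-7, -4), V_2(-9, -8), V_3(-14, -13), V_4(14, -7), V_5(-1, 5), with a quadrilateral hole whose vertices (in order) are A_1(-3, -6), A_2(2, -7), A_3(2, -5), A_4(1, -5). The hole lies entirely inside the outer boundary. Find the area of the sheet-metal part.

Outer boundary:
Apply the shoelace formula: 2A = Σ (x_i·y_{i+1} − x_{i+1}·y_i), indices taken mod 5.
Σ = (20) + (5) + (280) + (63) + (39) = 407
Area = |Σ|/2 = 203.5.
Hole:
Apply Gauss's area formula: 2A = Σ (x_i·y_{i+1} − x_{i+1}·y_i), indices taken mod 4.
Σ = (33) + (4) + (-5) + (-21) = 11
Area = |Σ|/2 = 5.5.
Net area = 203.5 − 5.5 = 198.

198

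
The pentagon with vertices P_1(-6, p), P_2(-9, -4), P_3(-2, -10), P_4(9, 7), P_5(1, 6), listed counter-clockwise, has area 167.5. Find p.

Write out the shoelace sum; only the two edges meeting at P_1 involve p:
2·Area = [(1·p − (-6)·6) + ((-6)·(-4) − (-9)·p)] + 205
       = 10·p + 265 = 335
⇒ p = 7.

7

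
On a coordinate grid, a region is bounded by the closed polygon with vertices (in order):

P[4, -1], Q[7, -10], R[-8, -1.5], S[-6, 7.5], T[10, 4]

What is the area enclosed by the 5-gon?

158.75

Apply Gauss's area formula: 2A = Σ (x_i·y_{i+1} − x_{i+1}·y_i), indices taken mod 5.
Σ = (-33) + (-90.5) + (-69) + (-99) + (-26) = -317.5
Area = |Σ|/2 = 158.75.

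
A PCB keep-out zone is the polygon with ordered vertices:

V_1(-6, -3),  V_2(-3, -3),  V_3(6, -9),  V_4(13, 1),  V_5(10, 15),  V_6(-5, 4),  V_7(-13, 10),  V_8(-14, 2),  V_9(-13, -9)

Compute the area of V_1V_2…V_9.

Apply Gauss's area formula: 2A = Σ (x_i·y_{i+1} − x_{i+1}·y_i), indices taken mod 9.
Cross-terms: 9, 45, 123, 185, 115, 2, 114, 152, -15  ⇒  Σ = 730
Area = |Σ|/2 = 365.

365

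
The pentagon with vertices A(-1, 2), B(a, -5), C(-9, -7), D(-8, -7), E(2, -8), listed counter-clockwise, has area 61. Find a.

Write out the shoelace sum; only the two edges meeting at B involve a:
2·Area = [((-1)·(-5) − a·2) + (a·(-7) − (-9)·(-5))] + 81
       = -9·a + 41 = 122
⇒ a = -9.

-9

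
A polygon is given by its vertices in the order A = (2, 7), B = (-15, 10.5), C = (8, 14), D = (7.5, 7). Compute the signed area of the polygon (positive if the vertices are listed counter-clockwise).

-89.25

Cross-terms: 126, -294, -49, 38.5  ⇒  Σ = -178.5
Signed area = Σ/2 = -89.25 (negative ⇒ clockwise traversal).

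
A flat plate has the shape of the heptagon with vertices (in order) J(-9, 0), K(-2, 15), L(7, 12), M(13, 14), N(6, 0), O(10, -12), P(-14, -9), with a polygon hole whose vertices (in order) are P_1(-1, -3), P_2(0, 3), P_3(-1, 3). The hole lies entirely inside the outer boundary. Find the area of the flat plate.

Outer boundary:
Apply the shoelace (surveyor's) formula: 2A = Σ (x_i·y_{i+1} − x_{i+1}·y_i), indices taken mod 7.
Σ = (-135) + (-129) + (-58) + (-84) + (-72) + (-258) + (-81) = -817
Area = |Σ|/2 = 408.5.
Hole:
P_1→P_2: (-1)(3) − (0)(-3) = -3
P_2→P_3: (0)(3) − (-1)(3) = 3
P_3→P_1: (-1)(-3) − (-1)(3) = 6
Σ = 6
Area = |Σ|/2 = 3.
Net area = 408.5 − 3 = 405.5.

405.5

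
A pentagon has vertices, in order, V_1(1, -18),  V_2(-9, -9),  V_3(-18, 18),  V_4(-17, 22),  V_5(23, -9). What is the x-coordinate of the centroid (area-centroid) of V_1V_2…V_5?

Apply the shoelace formula. First the cross-terms c_i = x_i·y_{i+1} − x_{i+1}·y_i:
  -171, -324, -90, -353, -405  ⇒  2A = -1343, A = -671.5.
Then Σ (x_i + x_{i+1})·c_i = 1428, so x̄ = 1428 / (6·(-671.5)) = -28/79.

-28/79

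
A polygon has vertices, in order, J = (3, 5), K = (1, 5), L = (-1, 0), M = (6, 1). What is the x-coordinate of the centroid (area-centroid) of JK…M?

278/123

Apply the shoelace formula. First the cross-terms c_i = x_i·y_{i+1} − x_{i+1}·y_i:
  10, 5, -1, 27  ⇒  2A = 41, A = 20.5.
Then Σ (x_i + x_{i+1})·c_i = 278, so x̄ = 278 / (6·20.5) = 278/123.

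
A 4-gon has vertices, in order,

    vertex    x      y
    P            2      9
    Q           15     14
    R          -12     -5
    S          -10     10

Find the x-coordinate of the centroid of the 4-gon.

Apply the shoelace formula. First the cross-terms c_i = x_i·y_{i+1} − x_{i+1}·y_i:
  -107, 93, -170, -110  ⇒  2A = -294, A = -147.
Then Σ (x_i + x_{i+1})·c_i = 3080, so x̄ = 3080 / (6·(-147)) = -220/63.

-220/63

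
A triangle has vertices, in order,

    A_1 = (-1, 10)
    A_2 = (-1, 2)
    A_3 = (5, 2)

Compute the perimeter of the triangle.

24

|A_1A_2| = √((0)² + (-8)²) = √64 = 8
|A_2A_3| = √((6)² + (0)²) = √36 = 6
|A_3A_1| = √((-6)² + (8)²) = √100 = 10
Perimeter = 8 + 6 + 10 = 24.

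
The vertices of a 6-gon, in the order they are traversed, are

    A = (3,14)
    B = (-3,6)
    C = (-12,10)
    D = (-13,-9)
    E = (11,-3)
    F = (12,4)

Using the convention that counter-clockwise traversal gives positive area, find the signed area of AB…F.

A→B: (3)(6) − (-3)(14) = 60
B→C: (-3)(10) − (-12)(6) = 42
C→D: (-12)(-9) − (-13)(10) = 238
D→E: (-13)(-3) − (11)(-9) = 138
E→F: (11)(4) − (12)(-3) = 80
F→A: (12)(14) − (3)(4) = 156
Σ = 714
Signed area = Σ/2 = 357 (positive ⇒ counter-clockwise traversal).

357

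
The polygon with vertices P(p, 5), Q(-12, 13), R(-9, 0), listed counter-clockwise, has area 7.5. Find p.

Write out the shoelace sum; only the two edges meeting at P involve p:
2·Area = [((-9)·5 − p·0) + (p·13 − (-12)·5)] + 117
       = 13·p + 132 = 15
⇒ p = -9.

-9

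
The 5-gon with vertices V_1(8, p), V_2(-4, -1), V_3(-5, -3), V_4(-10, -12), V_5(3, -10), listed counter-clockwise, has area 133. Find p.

3

Write out the shoelace sum; only the two edges meeting at V_1 involve p:
2·Area = [(3·p − 8·(-10)) + (8·(-1) − (-4)·p)] + 173
       = 7·p + 245 = 266
⇒ p = 3.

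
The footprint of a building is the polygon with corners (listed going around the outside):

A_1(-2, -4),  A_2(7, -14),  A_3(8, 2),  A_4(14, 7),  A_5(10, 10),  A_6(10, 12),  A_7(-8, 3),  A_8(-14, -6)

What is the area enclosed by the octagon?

Apply the shoelace formula: 2A = Σ (x_i·y_{i+1} − x_{i+1}·y_i), indices taken mod 8.
A_1→A_2: (-2)(-14) − (7)(-4) = 56
A_2→A_3: (7)(2) − (8)(-14) = 126
A_3→A_4: (8)(7) − (14)(2) = 28
A_4→A_5: (14)(10) − (10)(7) = 70
A_5→A_6: (10)(12) − (10)(10) = 20
A_6→A_7: (10)(3) − (-8)(12) = 126
A_7→A_8: (-8)(-6) − (-14)(3) = 90
A_8→A_1: (-14)(-4) − (-2)(-6) = 44
Σ = 560
Area = |Σ|/2 = 280.

280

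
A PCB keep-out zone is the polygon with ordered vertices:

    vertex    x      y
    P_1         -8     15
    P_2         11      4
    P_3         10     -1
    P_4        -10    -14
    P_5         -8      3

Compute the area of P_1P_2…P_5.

318

Apply the shoelace formula: 2A = Σ (x_i·y_{i+1} − x_{i+1}·y_i), indices taken mod 5.
Σ = (-197) + (-51) + (-150) + (-142) + (-96) = -636
Area = |Σ|/2 = 318.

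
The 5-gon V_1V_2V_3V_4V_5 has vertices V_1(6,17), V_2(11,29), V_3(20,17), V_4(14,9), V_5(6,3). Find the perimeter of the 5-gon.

62

|V_1V_2| = √((5)² + (12)²) = √169 = 13
|V_2V_3| = √((9)² + (-12)²) = √225 = 15
|V_3V_4| = √((-6)² + (-8)²) = √100 = 10
|V_4V_5| = √((-8)² + (-6)²) = √100 = 10
|V_5V_1| = √((0)² + (14)²) = √196 = 14
Perimeter = 13 + 15 + 10 + 10 + 14 = 62.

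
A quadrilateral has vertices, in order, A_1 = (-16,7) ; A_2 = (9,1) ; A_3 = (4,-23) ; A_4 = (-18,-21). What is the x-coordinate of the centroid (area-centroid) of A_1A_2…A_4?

-5.464

Apply the surveyor's formula. First the cross-terms c_i = x_i·y_{i+1} − x_{i+1}·y_i:
  -79, -211, -498, -462  ⇒  2A = -1250, A = -625.
Then Σ (x_i + x_{i+1})·c_i = 20490, so x̄ = 20490 / (6·(-625)) = -5.464.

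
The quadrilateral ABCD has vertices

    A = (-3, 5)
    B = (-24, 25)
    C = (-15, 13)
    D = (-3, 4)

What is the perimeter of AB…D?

60

|AB| = √((-21)² + (20)²) = √841 = 29
|BC| = √((9)² + (-12)²) = √225 = 15
|CD| = √((12)² + (-9)²) = √225 = 15
|DA| = √((0)² + (1)²) = √1 = 1
Perimeter = 29 + 15 + 15 + 1 = 60.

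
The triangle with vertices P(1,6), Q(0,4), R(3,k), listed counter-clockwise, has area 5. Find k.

0

The doubled signed area Σ (x_i y_{i+1} − x_{i+1} y_i) is linear in k.
With k=0 it equals 10; the coefficient of k is -1 (from the two edges through R).
So -1·k + 10 = 2·5 = 10 ⇒ k = 0.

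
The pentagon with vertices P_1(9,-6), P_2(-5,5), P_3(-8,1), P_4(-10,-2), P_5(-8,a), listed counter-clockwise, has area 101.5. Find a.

The doubled signed area Σ (x_i y_{i+1} − x_{i+1} y_i) is linear in a.
With a=0 it equals 108; the coefficient of a is -19 (from the two edges through P_5).
So -19·a + 108 = 2·101.5 = 203 ⇒ a = -5.

-5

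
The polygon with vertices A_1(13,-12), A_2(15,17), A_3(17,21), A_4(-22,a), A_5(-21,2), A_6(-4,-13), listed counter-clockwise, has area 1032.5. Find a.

The doubled signed area Σ (x_i y_{i+1} − x_{i+1} y_i) is linear in a.
With a=0 it equals 1343; the coefficient of a is 38 (from the two edges through A_4).
So 38·a + 1343 = 2·1032.5 = 2065 ⇒ a = 19.

19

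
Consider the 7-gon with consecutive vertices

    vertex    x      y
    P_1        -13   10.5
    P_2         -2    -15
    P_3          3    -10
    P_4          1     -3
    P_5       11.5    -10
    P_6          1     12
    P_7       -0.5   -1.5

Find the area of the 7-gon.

217.125

Apply the shoelace (surveyor's) formula: 2A = Σ (x_i·y_{i+1} − x_{i+1}·y_i), indices taken mod 7.
Cross-terms: 216, 65, 1, 24.5, 148, 4.5, -24.75  ⇒  Σ = 434.25
Area = |Σ|/2 = 217.125.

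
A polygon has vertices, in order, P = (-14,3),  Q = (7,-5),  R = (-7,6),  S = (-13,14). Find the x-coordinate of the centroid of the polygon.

-1394/193

Apply Gauss's area formula. First the cross-terms c_i = x_i·y_{i+1} − x_{i+1}·y_i:
  49, 7, -20, 157  ⇒  2A = 193, A = 96.5.
Then Σ (x_i + x_{i+1})·c_i = -4182, so x̄ = -4182 / (6·96.5) = -1394/193.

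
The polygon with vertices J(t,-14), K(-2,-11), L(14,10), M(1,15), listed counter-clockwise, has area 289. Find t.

Write out the shoelace sum; only the two edges meeting at J involve t:
2·Area = [(1·(-14) − t·15) + (t·(-11) − (-2)·(-14))] + 334
       = -26·t + 292 = 578
⇒ t = -11.

-11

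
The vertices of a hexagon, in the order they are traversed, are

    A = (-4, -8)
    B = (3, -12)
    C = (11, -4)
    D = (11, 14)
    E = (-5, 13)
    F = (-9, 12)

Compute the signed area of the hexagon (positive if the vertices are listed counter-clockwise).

390

Apply the surveyor's formula: 2A = Σ (x_i·y_{i+1} − x_{i+1}·y_i), indices taken mod 6.
Cross-terms: 72, 120, 198, 213, 57, 120  ⇒  Σ = 780
Signed area = Σ/2 = 390 (positive ⇒ counter-clockwise traversal).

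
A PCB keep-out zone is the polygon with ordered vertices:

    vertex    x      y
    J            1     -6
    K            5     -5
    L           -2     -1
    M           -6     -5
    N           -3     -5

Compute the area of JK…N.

26

Apply Gauss's area formula: 2A = Σ (x_i·y_{i+1} − x_{i+1}·y_i), indices taken mod 5.
J→K: (1)(-5) − (5)(-6) = 25
K→L: (5)(-1) − (-2)(-5) = -15
L→M: (-2)(-5) − (-6)(-1) = 4
M→N: (-6)(-5) − (-3)(-5) = 15
N→J: (-3)(-6) − (1)(-5) = 23
Σ = 52
Area = |Σ|/2 = 26.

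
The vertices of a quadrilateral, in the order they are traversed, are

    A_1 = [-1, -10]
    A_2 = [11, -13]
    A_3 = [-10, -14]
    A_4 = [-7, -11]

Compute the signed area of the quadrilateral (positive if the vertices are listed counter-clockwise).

Apply the shoelace (surveyor's) formula: 2A = Σ (x_i·y_{i+1} − x_{i+1}·y_i), indices taken mod 4.
Σ = (123) + (-284) + (12) + (59) = -90
Signed area = Σ/2 = -45 (negative ⇒ clockwise traversal).

-45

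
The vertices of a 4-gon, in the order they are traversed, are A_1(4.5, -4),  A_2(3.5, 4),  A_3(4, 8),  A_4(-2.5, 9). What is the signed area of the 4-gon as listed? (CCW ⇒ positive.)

34.75

Σ = (32) + (12) + (56) + (-30.5) = 69.5
Signed area = Σ/2 = 34.75 (positive ⇒ counter-clockwise traversal).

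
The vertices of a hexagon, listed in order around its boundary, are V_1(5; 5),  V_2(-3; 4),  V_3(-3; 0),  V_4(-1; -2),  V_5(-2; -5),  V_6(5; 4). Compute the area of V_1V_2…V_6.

Apply the shoelace (surveyor's) formula: 2A = Σ (x_i·y_{i+1} − x_{i+1}·y_i), indices taken mod 6.
Cross-terms: 35, 12, 6, 1, 17, 5  ⇒  Σ = 76
Area = |Σ|/2 = 38.

38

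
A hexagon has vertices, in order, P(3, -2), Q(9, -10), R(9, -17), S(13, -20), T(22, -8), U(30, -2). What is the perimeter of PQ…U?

|PQ| = √((6)² + (-8)²) = √100 = 10
|QR| = √((0)² + (-7)²) = √49 = 7
|RS| = √((4)² + (-3)²) = √25 = 5
|ST| = √((9)² + (12)²) = √225 = 15
|TU| = √((8)² + (6)²) = √100 = 10
|UP| = √((-27)² + (0)²) = √729 = 27
Perimeter = 10 + 7 + 5 + 15 + 10 + 27 = 74.

74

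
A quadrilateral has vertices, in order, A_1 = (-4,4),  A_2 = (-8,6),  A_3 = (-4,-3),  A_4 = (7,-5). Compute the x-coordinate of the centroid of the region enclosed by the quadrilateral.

-5/3

Apply the shoelace (surveyor's) formula. First the cross-terms c_i = x_i·y_{i+1} − x_{i+1}·y_i:
  8, 48, 41, 8  ⇒  2A = 105, A = 52.5.
Then Σ (x_i + x_{i+1})·c_i = -525, so x̄ = -525 / (6·52.5) = -5/3.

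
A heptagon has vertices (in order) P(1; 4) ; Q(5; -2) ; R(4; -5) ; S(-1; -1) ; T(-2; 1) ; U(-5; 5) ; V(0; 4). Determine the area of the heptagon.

40

P→Q: (1)(-2) − (5)(4) = -22
Q→R: (5)(-5) − (4)(-2) = -17
R→S: (4)(-1) − (-1)(-5) = -9
S→T: (-1)(1) − (-2)(-1) = -3
T→U: (-2)(5) − (-5)(1) = -5
U→V: (-5)(4) − (0)(5) = -20
V→P: (0)(4) − (1)(4) = -4
Σ = -80
Area = |Σ|/2 = 40.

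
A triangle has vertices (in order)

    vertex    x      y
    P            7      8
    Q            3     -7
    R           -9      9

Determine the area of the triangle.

122

Apply the shoelace formula: 2A = Σ (x_i·y_{i+1} − x_{i+1}·y_i), indices taken mod 3.
Σ = (-73) + (-36) + (-135) = -244
Area = |Σ|/2 = 122.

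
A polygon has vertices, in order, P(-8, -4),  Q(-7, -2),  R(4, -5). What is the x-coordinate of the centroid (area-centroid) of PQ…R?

Apply Gauss's area formula. First the cross-terms c_i = x_i·y_{i+1} − x_{i+1}·y_i:
  -12, 43, -56  ⇒  2A = -25, A = -12.5.
Then Σ (x_i + x_{i+1})·c_i = 275, so x̄ = 275 / (6·(-12.5)) = -11/3.

-11/3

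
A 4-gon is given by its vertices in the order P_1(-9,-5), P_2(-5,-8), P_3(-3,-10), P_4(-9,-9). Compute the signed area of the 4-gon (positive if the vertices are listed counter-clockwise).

-13

Apply Gauss's area formula: 2A = Σ (x_i·y_{i+1} − x_{i+1}·y_i), indices taken mod 4.
Σ = (47) + (26) + (-63) + (-36) = -26
Signed area = Σ/2 = -13 (negative ⇒ clockwise traversal).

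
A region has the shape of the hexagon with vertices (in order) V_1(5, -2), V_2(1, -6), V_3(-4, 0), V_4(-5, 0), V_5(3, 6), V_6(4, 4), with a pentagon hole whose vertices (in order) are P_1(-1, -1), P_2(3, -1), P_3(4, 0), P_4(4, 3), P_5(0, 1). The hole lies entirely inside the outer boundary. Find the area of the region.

Outer boundary:
Apply the shoelace formula: 2A = Σ (x_i·y_{i+1} − x_{i+1}·y_i), indices taken mod 6.
V_1→V_2: (5)(-6) − (1)(-2) = -28
V_2→V_3: (1)(0) − (-4)(-6) = -24
V_3→V_4: (-4)(0) − (-5)(0) = 0
V_4→V_5: (-5)(6) − (3)(0) = -30
V_5→V_6: (3)(4) − (4)(6) = -12
V_6→V_1: (4)(-2) − (5)(4) = -28
Σ = -122
Area = |Σ|/2 = 61.
Hole:
Apply the shoelace formula: 2A = Σ (x_i·y_{i+1} − x_{i+1}·y_i), indices taken mod 5.
P_1→P_2: (-1)(-1) − (3)(-1) = 4
P_2→P_3: (3)(0) − (4)(-1) = 4
P_3→P_4: (4)(3) − (4)(0) = 12
P_4→P_5: (4)(1) − (0)(3) = 4
P_5→P_1: (0)(-1) − (-1)(1) = 1
Σ = 25
Area = |Σ|/2 = 12.5.
Net area = 61 − 12.5 = 48.5.

48.5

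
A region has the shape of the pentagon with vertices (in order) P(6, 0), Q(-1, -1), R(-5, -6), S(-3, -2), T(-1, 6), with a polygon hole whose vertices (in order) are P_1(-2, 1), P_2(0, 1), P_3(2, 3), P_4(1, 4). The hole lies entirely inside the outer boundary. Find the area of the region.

Outer boundary:
Apply the shoelace formula: 2A = Σ (x_i·y_{i+1} − x_{i+1}·y_i), indices taken mod 5.
Σ = (-6) + (1) + (-8) + (-20) + (-36) = -69
Area = |Σ|/2 = 34.5.
Hole:
Apply the surveyor's formula: 2A = Σ (x_i·y_{i+1} − x_{i+1}·y_i), indices taken mod 4.
Σ = (-2) + (-2) + (5) + (9) = 10
Area = |Σ|/2 = 5.
Net area = 34.5 − 5 = 29.5.

29.5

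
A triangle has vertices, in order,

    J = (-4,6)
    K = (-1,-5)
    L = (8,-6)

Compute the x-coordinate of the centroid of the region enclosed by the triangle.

Apply the surveyor's formula. First the cross-terms c_i = x_i·y_{i+1} − x_{i+1}·y_i:
  26, 46, 24  ⇒  2A = 96, A = 48.
Then Σ (x_i + x_{i+1})·c_i = 288, so x̄ = 288 / (6·48) = 1.

1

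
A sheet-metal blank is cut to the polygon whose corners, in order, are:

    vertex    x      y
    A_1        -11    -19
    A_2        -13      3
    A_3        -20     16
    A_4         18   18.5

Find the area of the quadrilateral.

612.25

A_1→A_2: (-11)(3) − (-13)(-19) = -280
A_2→A_3: (-13)(16) − (-20)(3) = -148
A_3→A_4: (-20)(18.5) − (18)(16) = -658
A_4→A_1: (18)(-19) − (-11)(18.5) = -138.5
Σ = -1224.5
Area = |Σ|/2 = 612.25.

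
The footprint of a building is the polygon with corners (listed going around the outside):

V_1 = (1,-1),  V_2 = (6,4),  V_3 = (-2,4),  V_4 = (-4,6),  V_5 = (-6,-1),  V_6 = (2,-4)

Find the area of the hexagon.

57

Apply the shoelace (surveyor's) formula: 2A = Σ (x_i·y_{i+1} − x_{i+1}·y_i), indices taken mod 6.
Cross-terms: 10, 32, 4, 40, 26, 2  ⇒  Σ = 114
Area = |Σ|/2 = 57.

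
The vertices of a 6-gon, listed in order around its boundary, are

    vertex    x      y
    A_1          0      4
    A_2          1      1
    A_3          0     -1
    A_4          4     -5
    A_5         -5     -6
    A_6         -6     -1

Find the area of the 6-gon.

52.5

Σ = (-4) + (-1) + (4) + (-49) + (-31) + (-24) = -105
Area = |Σ|/2 = 52.5.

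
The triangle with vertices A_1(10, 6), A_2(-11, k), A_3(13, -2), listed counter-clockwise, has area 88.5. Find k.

The doubled signed area Σ (x_i y_{i+1} − x_{i+1} y_i) is linear in k.
With k=0 it equals 186; the coefficient of k is -3 (from the two edges through A_2).
So -3·k + 186 = 2·88.5 = 177 ⇒ k = 3.

3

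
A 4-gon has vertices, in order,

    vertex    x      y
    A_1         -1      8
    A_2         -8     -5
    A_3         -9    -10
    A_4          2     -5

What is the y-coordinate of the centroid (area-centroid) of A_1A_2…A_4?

-7/3

Apply the shoelace (surveyor's) formula. First the cross-terms c_i = x_i·y_{i+1} − x_{i+1}·y_i:
  69, 35, 65, 11  ⇒  2A = 180, A = 90.
Then Σ (y_i + y_{i+1})·c_i = -1260, so ȳ = -1260 / (6·90) = -7/3.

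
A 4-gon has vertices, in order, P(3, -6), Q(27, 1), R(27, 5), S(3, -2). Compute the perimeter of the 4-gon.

58

|PQ| = √((24)² + (7)²) = √625 = 25
|QR| = √((0)² + (4)²) = √16 = 4
|RS| = √((-24)² + (-7)²) = √625 = 25
|SP| = √((0)² + (-4)²) = √16 = 4
Perimeter = 25 + 4 + 25 + 4 = 58.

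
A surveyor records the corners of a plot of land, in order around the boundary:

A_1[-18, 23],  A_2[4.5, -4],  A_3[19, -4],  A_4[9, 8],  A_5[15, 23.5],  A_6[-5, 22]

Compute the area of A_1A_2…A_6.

517.25

Apply the shoelace (surveyor's) formula: 2A = Σ (x_i·y_{i+1} − x_{i+1}·y_i), indices taken mod 6.
Σ = (-31.5) + (58) + (188) + (91.5) + (447.5) + (281) = 1034.5
Area = |Σ|/2 = 517.25.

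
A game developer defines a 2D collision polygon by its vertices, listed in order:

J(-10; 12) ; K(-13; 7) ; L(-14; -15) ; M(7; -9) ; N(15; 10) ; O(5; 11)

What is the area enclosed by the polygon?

Apply Gauss's area formula: 2A = Σ (x_i·y_{i+1} − x_{i+1}·y_i), indices taken mod 6.
J→K: (-10)(7) − (-13)(12) = 86
K→L: (-13)(-15) − (-14)(7) = 293
L→M: (-14)(-9) − (7)(-15) = 231
M→N: (7)(10) − (15)(-9) = 205
N→O: (15)(11) − (5)(10) = 115
O→J: (5)(12) − (-10)(11) = 170
Σ = 1100
Area = |Σ|/2 = 550.

550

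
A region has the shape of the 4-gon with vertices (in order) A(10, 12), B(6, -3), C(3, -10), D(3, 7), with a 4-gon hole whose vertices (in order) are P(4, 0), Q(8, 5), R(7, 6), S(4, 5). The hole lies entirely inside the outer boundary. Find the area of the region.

Outer boundary:
Σ = (-102) + (-51) + (51) + (-34) = -136
Area = |Σ|/2 = 68.
Hole:
Apply the shoelace formula: 2A = Σ (x_i·y_{i+1} − x_{i+1}·y_i), indices taken mod 4.
Cross-terms: 20, 13, 11, -20  ⇒  Σ = 24
Area = |Σ|/2 = 12.
Net area = 68 − 12 = 56.

56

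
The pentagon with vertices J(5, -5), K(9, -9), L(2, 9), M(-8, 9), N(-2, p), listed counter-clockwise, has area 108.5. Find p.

0

The doubled signed area Σ (x_i y_{i+1} − x_{i+1} y_i) is linear in p.
With p=0 it equals 217; the coefficient of p is -13 (from the two edges through N).
So -13·p + 217 = 2·108.5 = 217 ⇒ p = 0.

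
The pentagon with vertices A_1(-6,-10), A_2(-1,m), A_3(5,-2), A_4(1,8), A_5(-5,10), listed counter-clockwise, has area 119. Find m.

Write out the shoelace sum; only the two edges meeting at A_2 involve m:
2·Area = [((-6)·m − (-1)·(-10)) + ((-1)·(-2) − 5·m)] + 202
       = -11·m + 194 = 238
⇒ m = -4.

-4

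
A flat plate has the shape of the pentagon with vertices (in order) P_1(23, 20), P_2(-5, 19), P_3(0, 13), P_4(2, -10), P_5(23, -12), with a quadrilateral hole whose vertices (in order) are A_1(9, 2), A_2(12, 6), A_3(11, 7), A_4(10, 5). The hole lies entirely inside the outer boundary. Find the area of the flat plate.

Outer boundary:
Apply Gauss's area formula: 2A = Σ (x_i·y_{i+1} − x_{i+1}·y_i), indices taken mod 5.
P_1→P_2: (23)(19) − (-5)(20) = 537
P_2→P_3: (-5)(13) − (0)(19) = -65
P_3→P_4: (0)(-10) − (2)(13) = -26
P_4→P_5: (2)(-12) − (23)(-10) = 206
P_5→P_1: (23)(20) − (23)(-12) = 736
Σ = 1388
Area = |Σ|/2 = 694.
Hole:
Σ = (30) + (18) + (-15) + (-25) = 8
Area = |Σ|/2 = 4.
Net area = 694 − 4 = 690.

690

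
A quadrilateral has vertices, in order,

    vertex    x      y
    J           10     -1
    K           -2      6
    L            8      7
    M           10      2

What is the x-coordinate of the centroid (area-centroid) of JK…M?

185/33

Apply the surveyor's formula. First the cross-terms c_i = x_i·y_{i+1} − x_{i+1}·y_i:
  58, -62, -54, -30  ⇒  2A = -88, A = -44.
Then Σ (x_i + x_{i+1})·c_i = -1480, so x̄ = -1480 / (6·(-44)) = 185/33.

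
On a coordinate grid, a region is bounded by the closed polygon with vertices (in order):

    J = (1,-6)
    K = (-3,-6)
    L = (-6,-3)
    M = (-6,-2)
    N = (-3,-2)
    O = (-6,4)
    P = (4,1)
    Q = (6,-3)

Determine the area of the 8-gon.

Apply Gauss's area formula: 2A = Σ (x_i·y_{i+1} − x_{i+1}·y_i), indices taken mod 8.
Σ = (-24) + (-27) + (-6) + (6) + (-24) + (-22) + (-18) + (-33) = -148
Area = |Σ|/2 = 74.

74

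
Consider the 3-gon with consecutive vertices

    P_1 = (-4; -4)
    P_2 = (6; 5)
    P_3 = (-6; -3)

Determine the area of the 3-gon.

Apply Gauss's area formula: 2A = Σ (x_i·y_{i+1} − x_{i+1}·y_i), indices taken mod 3.
Σ = (4) + (12) + (12) = 28
Area = |Σ|/2 = 14.

14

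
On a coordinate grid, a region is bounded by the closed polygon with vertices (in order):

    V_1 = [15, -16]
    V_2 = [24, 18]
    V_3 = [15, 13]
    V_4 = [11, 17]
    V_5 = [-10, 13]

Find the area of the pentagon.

Apply Gauss's area formula: 2A = Σ (x_i·y_{i+1} − x_{i+1}·y_i), indices taken mod 5.
Σ = (654) + (42) + (112) + (313) + (-35) = 1086
Area = |Σ|/2 = 543.

543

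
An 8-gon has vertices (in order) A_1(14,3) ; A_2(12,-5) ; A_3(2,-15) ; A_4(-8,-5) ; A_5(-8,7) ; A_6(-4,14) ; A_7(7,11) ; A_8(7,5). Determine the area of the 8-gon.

Apply the surveyor's formula: 2A = Σ (x_i·y_{i+1} − x_{i+1}·y_i), indices taken mod 8.
Σ = (-106) + (-170) + (-130) + (-96) + (-84) + (-142) + (-42) + (-49) = -819
Area = |Σ|/2 = 409.5.

409.5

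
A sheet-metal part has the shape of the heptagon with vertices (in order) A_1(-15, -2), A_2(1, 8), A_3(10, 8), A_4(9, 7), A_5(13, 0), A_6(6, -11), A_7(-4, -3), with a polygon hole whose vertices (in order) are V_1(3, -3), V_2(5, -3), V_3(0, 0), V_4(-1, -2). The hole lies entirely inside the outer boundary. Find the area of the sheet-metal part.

Outer boundary:
Apply the shoelace (surveyor's) formula: 2A = Σ (x_i·y_{i+1} − x_{i+1}·y_i), indices taken mod 7.
A_1→A_2: (-15)(8) − (1)(-2) = -118
A_2→A_3: (1)(8) − (10)(8) = -72
A_3→A_4: (10)(7) − (9)(8) = -2
A_4→A_5: (9)(0) − (13)(7) = -91
A_5→A_6: (13)(-11) − (6)(0) = -143
A_6→A_7: (6)(-3) − (-4)(-11) = -62
A_7→A_1: (-4)(-2) − (-15)(-3) = -37
Σ = -525
Area = |Σ|/2 = 262.5.
Hole:
Σ = (6) + (0) + (0) + (9) = 15
Area = |Σ|/2 = 7.5.
Net area = 262.5 − 7.5 = 255.

255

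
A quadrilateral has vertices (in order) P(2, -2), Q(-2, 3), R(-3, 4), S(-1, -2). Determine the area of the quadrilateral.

9.5

Apply the surveyor's formula: 2A = Σ (x_i·y_{i+1} − x_{i+1}·y_i), indices taken mod 4.
Cross-terms: 2, 1, 10, 6  ⇒  Σ = 19
Area = |Σ|/2 = 9.5.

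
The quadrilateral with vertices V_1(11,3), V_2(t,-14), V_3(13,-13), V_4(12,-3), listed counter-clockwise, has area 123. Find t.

-2

Write out the shoelace sum; only the two edges meeting at V_2 involve t:
2·Area = [(11·(-14) − t·3) + (t·(-13) − 13·(-14))] + 186
       = -16·t + 214 = 246
⇒ t = -2.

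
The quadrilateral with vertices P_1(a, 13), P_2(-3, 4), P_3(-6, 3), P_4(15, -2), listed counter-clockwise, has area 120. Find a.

The doubled signed area Σ (x_i y_{i+1} − x_{i+1} y_i) is linear in a.
With a=0 it equals 216; the coefficient of a is 6 (from the two edges through P_1).
So 6·a + 216 = 2·120 = 240 ⇒ a = 4.

4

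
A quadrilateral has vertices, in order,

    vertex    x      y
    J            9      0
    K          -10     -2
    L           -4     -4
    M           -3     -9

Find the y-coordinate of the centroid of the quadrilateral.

Apply the shoelace formula. First the cross-terms c_i = x_i·y_{i+1} − x_{i+1}·y_i:
  -18, 32, 24, 81  ⇒  2A = 119, A = 59.5.
Then Σ (y_i + y_{i+1})·c_i = -1197, so ȳ = -1197 / (6·59.5) = -57/17.

-57/17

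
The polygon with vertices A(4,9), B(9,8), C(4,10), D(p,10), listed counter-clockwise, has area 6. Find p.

Write out the shoelace sum; only the two edges meeting at D involve p:
2·Area = [(4·10 − p·10) + (p·9 − 4·10)] + 9
       = -1·p + 9 = 12
⇒ p = -3.

-3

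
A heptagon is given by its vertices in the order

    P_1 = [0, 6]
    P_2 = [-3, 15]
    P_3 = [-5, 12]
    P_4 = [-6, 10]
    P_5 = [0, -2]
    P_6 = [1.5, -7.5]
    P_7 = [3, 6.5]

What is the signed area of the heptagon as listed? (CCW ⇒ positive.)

72.125

Σ = (18) + (39) + (22) + (12) + (3) + (32.25) + (18) = 144.25
Signed area = Σ/2 = 72.125 (positive ⇒ counter-clockwise traversal).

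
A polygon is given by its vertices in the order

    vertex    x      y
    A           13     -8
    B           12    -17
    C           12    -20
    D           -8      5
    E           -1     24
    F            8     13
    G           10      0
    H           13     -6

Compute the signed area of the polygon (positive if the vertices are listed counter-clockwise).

Cross-terms: -125, -36, -100, -187, -205, -130, -60, -26  ⇒  Σ = -869
Signed area = Σ/2 = -434.5 (negative ⇒ clockwise traversal).

-434.5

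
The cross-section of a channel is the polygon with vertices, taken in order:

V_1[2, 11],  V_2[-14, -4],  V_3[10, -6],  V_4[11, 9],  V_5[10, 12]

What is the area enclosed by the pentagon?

Σ = (146) + (124) + (156) + (42) + (86) = 554
Area = |Σ|/2 = 277.

277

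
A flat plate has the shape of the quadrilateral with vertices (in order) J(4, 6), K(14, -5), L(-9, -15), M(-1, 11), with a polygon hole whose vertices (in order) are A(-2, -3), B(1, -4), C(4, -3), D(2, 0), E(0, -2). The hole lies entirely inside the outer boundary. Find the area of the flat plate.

Outer boundary:
Σ = (-104) + (-255) + (-114) + (-50) = -523
Area = |Σ|/2 = 261.5.
Hole:
Apply the shoelace formula: 2A = Σ (x_i·y_{i+1} − x_{i+1}·y_i), indices taken mod 5.
Σ = (11) + (13) + (6) + (-4) + (-4) = 22
Area = |Σ|/2 = 11.
Net area = 261.5 − 11 = 250.5.

250.5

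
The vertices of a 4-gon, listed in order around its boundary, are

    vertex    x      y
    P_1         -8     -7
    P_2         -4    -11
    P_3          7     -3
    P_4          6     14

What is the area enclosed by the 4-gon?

Apply Gauss's area formula: 2A = Σ (x_i·y_{i+1} − x_{i+1}·y_i), indices taken mod 4.
Σ = (60) + (89) + (116) + (70) = 335
Area = |Σ|/2 = 167.5.

167.5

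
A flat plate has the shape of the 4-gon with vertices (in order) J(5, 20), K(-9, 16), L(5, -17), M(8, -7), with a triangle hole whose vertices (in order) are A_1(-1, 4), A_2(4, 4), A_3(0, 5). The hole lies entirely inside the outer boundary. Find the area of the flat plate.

Outer boundary:
Apply the shoelace formula: 2A = Σ (x_i·y_{i+1} − x_{i+1}·y_i), indices taken mod 4.
Cross-terms: 260, 73, 101, 195  ⇒  Σ = 629
Area = |Σ|/2 = 314.5.
Hole:
Σ = (-20) + (20) + (5) = 5
Area = |Σ|/2 = 2.5.
Net area = 314.5 − 2.5 = 312.

312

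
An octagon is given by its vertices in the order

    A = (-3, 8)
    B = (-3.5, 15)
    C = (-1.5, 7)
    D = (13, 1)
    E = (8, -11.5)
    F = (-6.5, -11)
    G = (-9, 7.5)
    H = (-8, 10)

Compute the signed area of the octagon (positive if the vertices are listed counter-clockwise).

Apply the surveyor's formula: 2A = Σ (x_i·y_{i+1} − x_{i+1}·y_i), indices taken mod 8.
Cross-terms: -17, -2, -92.5, -157.5, -162.75, -147.75, -30, -34  ⇒  Σ = -643.5
Signed area = Σ/2 = -321.75 (negative ⇒ clockwise traversal).

-321.75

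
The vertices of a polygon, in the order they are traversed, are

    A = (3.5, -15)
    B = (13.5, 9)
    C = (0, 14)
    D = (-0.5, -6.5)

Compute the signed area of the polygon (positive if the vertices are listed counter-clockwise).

Apply the shoelace (surveyor's) formula: 2A = Σ (x_i·y_{i+1} − x_{i+1}·y_i), indices taken mod 4.
Cross-terms: 234, 189, 7, 30.25  ⇒  Σ = 460.25
Signed area = Σ/2 = 230.125 (positive ⇒ counter-clockwise traversal).

230.125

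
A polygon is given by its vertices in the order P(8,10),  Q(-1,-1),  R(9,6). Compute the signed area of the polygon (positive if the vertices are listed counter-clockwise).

23.5

Apply Gauss's area formula: 2A = Σ (x_i·y_{i+1} − x_{i+1}·y_i), indices taken mod 3.
Σ = (2) + (3) + (42) = 47
Signed area = Σ/2 = 23.5 (positive ⇒ counter-clockwise traversal).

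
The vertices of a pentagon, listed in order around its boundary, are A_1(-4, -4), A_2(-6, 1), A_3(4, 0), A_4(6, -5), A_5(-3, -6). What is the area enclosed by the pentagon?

57.5

Apply the shoelace formula: 2A = Σ (x_i·y_{i+1} − x_{i+1}·y_i), indices taken mod 5.
A_1→A_2: (-4)(1) − (-6)(-4) = -28
A_2→A_3: (-6)(0) − (4)(1) = -4
A_3→A_4: (4)(-5) − (6)(0) = -20
A_4→A_5: (6)(-6) − (-3)(-5) = -51
A_5→A_1: (-3)(-4) − (-4)(-6) = -12
Σ = -115
Area = |Σ|/2 = 57.5.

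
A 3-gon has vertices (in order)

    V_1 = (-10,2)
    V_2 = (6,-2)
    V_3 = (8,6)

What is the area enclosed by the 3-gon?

68

Apply the surveyor's formula: 2A = Σ (x_i·y_{i+1} − x_{i+1}·y_i), indices taken mod 3.
Cross-terms: 8, 52, 76  ⇒  Σ = 136
Area = |Σ|/2 = 68.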